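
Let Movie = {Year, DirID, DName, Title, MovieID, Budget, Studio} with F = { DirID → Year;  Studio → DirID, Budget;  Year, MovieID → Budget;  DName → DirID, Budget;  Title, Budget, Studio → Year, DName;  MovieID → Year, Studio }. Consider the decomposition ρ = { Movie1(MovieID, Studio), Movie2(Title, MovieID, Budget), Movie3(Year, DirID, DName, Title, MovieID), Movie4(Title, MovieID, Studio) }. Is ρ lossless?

Yes

Chase test. Columns are Year, DirID, DName, Title, MovieID, Budget, Studio; row i has aⱼ where attribute j ∈ Moviei, else bᵢⱼ.
Initial tableau (one row per fragment):
  row 1: b11 b12 b13 b14 a5 b16 a7
  row 2: b21 b22 b23 a4 a5 a6 b27
  row 3: a1 a2 a3 a4 a5 b36 b37
  row 4: b41 b42 b43 a4 a5 b46 a7
Rows 1 and 4 agree on Studio; apply Studio→DirID, Budget and equate their DirID, Budget entries.
Rows 1 and 2 agree on MovieID; apply MovieID→Year, Studio and equate their Year, Studio entries.
Rows 1 and 3 agree on MovieID; apply MovieID→Year, Studio and equate their Year, Studio entries.
Rows 1 and 4 agree on MovieID; apply MovieID→Year, Studio and equate their Year, Studio entries.
Rows 1 and 2 agree on Studio; apply Studio→DirID, Budget and equate their DirID, Budget entries.
Rows 1 and 3 agree on Studio; apply Studio→DirID, Budget and equate their DirID, Budget entries.
Rows 2 and 3 agree on Title, Budget, Studio; apply Title, Budget, Studio→Year, DName and equate their Year, DName entries.
Rows 2 and 4 agree on Title, Budget, Studio; apply Title, Budget, Studio→Year, DName and equate their Year, DName entries.
Row 2 is now all distinguished symbols — the join is lossless.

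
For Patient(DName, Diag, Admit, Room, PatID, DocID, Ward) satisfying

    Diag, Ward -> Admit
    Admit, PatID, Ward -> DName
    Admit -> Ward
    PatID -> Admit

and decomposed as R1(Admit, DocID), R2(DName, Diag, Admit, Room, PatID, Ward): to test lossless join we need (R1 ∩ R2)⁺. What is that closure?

Admit, Ward

R1 ∩ R2 = {Admit}.
Admit → Ward applies, adding Ward
Closure: {Admit, Ward}.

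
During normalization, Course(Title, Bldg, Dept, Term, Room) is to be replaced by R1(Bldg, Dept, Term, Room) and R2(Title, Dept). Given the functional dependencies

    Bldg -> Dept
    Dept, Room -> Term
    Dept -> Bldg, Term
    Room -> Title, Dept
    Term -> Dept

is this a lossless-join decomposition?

No

Common attributes: R1 ∩ R2 = {Dept}.
Closure of {Dept}: Dept → Bldg, Term applies, adding Bldg, Term. So (Dept)⁺ = {Bldg, Dept, Term}.
The closure contains neither all of R1 = {Bldg, Dept, Term, Room} nor all of R2 = {Title, Dept}, so the common attributes are not a superkey of either fragment. The join is lossy.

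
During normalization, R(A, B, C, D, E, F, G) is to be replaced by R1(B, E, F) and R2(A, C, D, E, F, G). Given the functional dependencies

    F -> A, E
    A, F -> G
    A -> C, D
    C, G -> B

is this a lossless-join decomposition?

Common attributes: R1 ∩ R2 = {E, F}.
Closure of {E, F}: F → A, E applies, adding A; A, F → G applies, adding G; A → C, D applies, adding C, D; C, G → B applies, adding B. So (E, F)⁺ = {A, B, C, D, E, F, G}.
This closure contains every attribute of R1, so R1 ∩ R2 → R1. The join is lossless.

Yes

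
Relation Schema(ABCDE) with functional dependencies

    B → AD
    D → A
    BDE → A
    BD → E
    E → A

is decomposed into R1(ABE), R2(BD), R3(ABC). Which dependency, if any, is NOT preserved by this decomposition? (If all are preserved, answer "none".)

D → A

Check D → A: no single fragment contains all of {AD}, and the restricted closure of {D} across the fragments never reaches {A}.
B → AD is preserved.
BDE → A is preserved.
BD → E is preserved.
E → A is preserved.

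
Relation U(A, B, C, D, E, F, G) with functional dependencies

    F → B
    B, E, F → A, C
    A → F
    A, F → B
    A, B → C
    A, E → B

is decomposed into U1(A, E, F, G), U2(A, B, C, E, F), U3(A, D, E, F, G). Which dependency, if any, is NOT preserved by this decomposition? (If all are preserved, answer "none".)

none

F → B lies within U2.
B, E, F → A, C lies within U2.
A → F lies within U1.
A, F → B lies within U2.
A, B → C lies within U2.
A, E → B lies within U2.
Every dependency is enforceable on the fragments, so the decomposition is dependency-preserving.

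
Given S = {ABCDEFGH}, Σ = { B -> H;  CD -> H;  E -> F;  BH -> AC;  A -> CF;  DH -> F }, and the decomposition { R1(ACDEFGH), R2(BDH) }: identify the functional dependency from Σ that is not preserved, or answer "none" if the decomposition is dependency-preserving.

BH -> AC

Check BH → AC: no single fragment contains all of {ABCH}, and the restricted closure of {BH} across the fragments never reaches {AC}.
B → H is preserved.
CD → H is preserved.
E → F is preserved.
A → CF is preserved.
DH → F is preserved.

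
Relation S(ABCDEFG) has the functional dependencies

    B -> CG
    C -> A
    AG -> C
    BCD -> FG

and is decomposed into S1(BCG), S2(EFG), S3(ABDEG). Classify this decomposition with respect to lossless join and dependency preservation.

Lossless test (chase): Rows 1 and 3 agree on B; apply B→CG and equate their CG entries. Rows 1 and 3 agree on C; apply C→A and equate their A entries. No row becomes fully distinguished — the join is lossy.
Dependency preservation: the restricted closure of {C} across the fragments never reaches {A}, so C → A cannot be enforced without a join — not preserved.

lossy and not dependency-preserving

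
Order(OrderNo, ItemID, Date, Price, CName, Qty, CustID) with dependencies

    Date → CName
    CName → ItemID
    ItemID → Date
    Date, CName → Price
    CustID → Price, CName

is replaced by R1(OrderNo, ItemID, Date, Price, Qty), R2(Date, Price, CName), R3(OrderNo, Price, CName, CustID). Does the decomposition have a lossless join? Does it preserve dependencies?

Lossless test (chase): Rows 1 and 2 agree on Date; apply Date→CName and equate their CName entries. Rows 1 and 2 agree on CName; apply CName→ItemID and equate their ItemID entries. Rows 1 and 3 agree on CName; apply CName→ItemID and equate their ItemID entries. Rows 1 and 3 agree on ItemID; apply ItemID→Date and equate their Date entries. No row becomes fully distinguished — the join is lossy.
Dependency preservation: CName → ItemID is not contained in any single fragment, but the restricted closure of its left-hand side across the fragments still reaches the right-hand side; the remaining FDs each lie inside some fragment. All dependencies are preserved.

lossy but dependency-preserving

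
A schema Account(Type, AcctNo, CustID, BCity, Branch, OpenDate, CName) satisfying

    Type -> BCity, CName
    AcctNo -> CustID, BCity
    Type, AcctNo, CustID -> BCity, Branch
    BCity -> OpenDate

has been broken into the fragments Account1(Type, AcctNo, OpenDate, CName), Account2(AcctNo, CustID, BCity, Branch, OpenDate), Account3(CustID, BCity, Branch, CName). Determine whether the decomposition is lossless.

No

Chase test. Columns are Type, AcctNo, CustID, BCity, Branch, OpenDate, CName; row i has aⱼ where attribute j ∈ Accounti, else bᵢⱼ.
Initial tableau (one row per fragment):
  row 1: a1 a2 b13 b14 b15 a6 a7
  row 2: b21 a2 a3 a4 a5 a6 b27
  row 3: b31 b32 a3 a4 a5 b36 a7
Rows 1 and 2 agree on AcctNo; apply AcctNo→CustID, BCity and equate their CustID, BCity entries.
Rows 1 and 3 agree on BCity; apply BCity→OpenDate and equate their OpenDate entries.
No row becomes fully distinguished — the join is lossy.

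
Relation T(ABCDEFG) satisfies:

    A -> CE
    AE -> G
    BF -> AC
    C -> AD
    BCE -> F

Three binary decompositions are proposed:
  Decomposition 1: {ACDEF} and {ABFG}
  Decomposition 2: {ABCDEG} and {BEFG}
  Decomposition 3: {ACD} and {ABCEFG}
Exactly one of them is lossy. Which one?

Decomposition 2

Decomposition 1: common = {AF}, closure = {ACDEFG} → lossless.
Decomposition 2: common = {BEG}, closure = {BEG} → lossy.
Decomposition 3: common = {AC}, closure = {ACDEG} → lossless.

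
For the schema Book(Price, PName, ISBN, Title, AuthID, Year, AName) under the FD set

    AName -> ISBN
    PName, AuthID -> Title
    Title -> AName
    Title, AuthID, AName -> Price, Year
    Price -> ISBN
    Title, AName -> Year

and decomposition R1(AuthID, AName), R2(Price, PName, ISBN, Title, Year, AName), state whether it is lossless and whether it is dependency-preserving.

lossy and not dependency-preserving

Lossless test: (AName)⁺ = {ISBN, AName}, which is a superkey of neither fragment — lossy.
Dependency preservation: the restricted closure of {PName, AuthID} across the fragments never reaches {Title}, so PName, AuthID → Title cannot be enforced without a join — not preserved.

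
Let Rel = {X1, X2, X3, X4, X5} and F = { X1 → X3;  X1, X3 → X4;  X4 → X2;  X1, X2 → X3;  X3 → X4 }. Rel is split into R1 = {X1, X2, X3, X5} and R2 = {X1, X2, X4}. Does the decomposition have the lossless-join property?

Common attributes: R1 ∩ R2 = {X1, X2}.
Closure of {X1, X2}: X1 → X3 applies, adding X3; X1, X3 → X4 applies, adding X4. So (X1, X2)⁺ = {X1, X2, X3, X4}.
This closure contains every attribute of R2, so R1 ∩ R2 → R2. The join is lossless.

Yes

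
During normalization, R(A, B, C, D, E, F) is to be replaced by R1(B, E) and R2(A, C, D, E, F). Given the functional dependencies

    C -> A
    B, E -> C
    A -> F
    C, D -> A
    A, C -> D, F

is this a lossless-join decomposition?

Common attributes: R1 ∩ R2 = {E}.
No dependency enlarges {E}, so (E)⁺ = {E}.
The closure contains neither all of R1 = {B, E} nor all of R2 = {A, C, D, E, F}, so the common attributes are not a superkey of either fragment. The join is lossy.

No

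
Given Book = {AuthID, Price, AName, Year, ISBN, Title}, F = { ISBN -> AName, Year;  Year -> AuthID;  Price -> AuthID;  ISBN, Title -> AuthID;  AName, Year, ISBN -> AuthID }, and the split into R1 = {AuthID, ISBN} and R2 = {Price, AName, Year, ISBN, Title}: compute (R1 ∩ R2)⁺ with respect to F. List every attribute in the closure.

AuthID, AName, Year, ISBN

R1 ∩ R2 = {ISBN}.
ISBN → AName, Year applies, adding AName, Year
Year → AuthID applies, adding AuthID
Closure: {AuthID, AName, Year, ISBN}.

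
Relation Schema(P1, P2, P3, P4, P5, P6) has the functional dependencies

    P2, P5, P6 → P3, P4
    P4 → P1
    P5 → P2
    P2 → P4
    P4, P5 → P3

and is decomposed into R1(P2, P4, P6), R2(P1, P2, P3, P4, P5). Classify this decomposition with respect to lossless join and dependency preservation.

lossy but dependency-preserving

Lossless test: (P2, P4)⁺ = {P1, P2, P4}, which is a superkey of neither fragment — lossy.
Dependency preservation: P2, P5, P6 → P3, P4 is not contained in any single fragment, but the restricted closure of its left-hand side across the fragments still reaches the right-hand side; the remaining FDs each lie inside some fragment. All dependencies are preserved.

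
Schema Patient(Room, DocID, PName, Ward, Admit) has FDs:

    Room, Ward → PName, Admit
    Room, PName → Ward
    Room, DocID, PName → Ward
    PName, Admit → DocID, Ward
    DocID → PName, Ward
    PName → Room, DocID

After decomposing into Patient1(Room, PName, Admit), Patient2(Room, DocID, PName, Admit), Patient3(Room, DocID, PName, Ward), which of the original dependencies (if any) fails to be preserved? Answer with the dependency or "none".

Room, Ward → PName, Admit: restricted closure across fragments reaches PName, Admit.
Room, PName → Ward lies within Patient3.
Room, DocID, PName → Ward lies within Patient3.
PName, Admit → DocID, Ward: restricted closure across fragments reaches DocID, Ward.
DocID → PName, Ward lies within Patient3.
PName → Room, DocID lies within Patient2.
Every dependency is enforceable on the fragments, so the decomposition is dependency-preserving.

none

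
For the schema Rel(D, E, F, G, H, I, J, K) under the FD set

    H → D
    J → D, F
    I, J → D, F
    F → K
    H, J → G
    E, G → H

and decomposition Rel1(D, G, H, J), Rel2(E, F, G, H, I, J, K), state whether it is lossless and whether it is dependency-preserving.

Lossless test: (G, H, J)⁺ = {D, F, G, H, J, K}, which contains all of one fragment — lossless.
Dependency preservation: J → D, F; I, J → D, F are not contained in any single fragment, but the restricted closure of each left-hand side across the fragments still reaches the right-hand side; the remaining FDs each lie inside some fragment. All dependencies are preserved.

lossless and dependency-preserving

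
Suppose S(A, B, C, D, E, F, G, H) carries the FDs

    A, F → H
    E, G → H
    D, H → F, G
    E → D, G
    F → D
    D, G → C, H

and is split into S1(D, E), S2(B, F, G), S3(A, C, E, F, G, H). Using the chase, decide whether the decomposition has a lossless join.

No

Chase test. Columns are A, B, C, D, E, F, G, H; row i has aⱼ where attribute j ∈ Si, else bᵢⱼ.
Initial tableau (one row per fragment):
  row 1: b11 b12 b13 a4 a5 b16 b17 b18
  row 2: b21 a2 b23 b24 b25 a6 a7 b28
  row 3: a1 b32 a3 b34 a5 a6 a7 a8
Rows 1 and 3 agree on E; apply E→D, G and equate their D, G entries.
Rows 2 and 3 agree on F; apply F→D and equate their D entries.
Rows 1 and 2 agree on D, G; apply D, G→C, H and equate their C, H entries.
Rows 1 and 3 agree on D, G; apply D, G→C, H and equate their C, H entries.
Rows 1 and 2 agree on D, H; apply D, H→F, G and equate their F, G entries.
No row becomes fully distinguished — the join is lossy.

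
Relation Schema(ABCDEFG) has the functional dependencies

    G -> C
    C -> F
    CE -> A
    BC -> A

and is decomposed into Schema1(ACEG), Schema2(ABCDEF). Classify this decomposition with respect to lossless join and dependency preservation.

Lossless test: (ACE)⁺ = {ACEF}, which is a superkey of neither fragment — lossy.
Dependency preservation: every FD's attributes lie within a single fragment, so each can be enforced locally — preserved.

lossy but dependency-preserving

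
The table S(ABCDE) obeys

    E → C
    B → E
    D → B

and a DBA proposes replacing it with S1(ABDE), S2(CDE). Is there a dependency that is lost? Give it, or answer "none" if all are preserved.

none

E → C lies within S2.
B → E lies within S1.
D → B lies within S1.
Every dependency is enforceable on the fragments, so the decomposition is dependency-preserving.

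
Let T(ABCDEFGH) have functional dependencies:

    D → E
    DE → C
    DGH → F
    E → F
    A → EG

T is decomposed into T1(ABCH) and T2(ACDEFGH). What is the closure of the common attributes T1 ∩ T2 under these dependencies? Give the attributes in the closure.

ACEFGH

T1 ∩ T2 = {ACH}.
A → EG applies, adding EG
E → F applies, adding F
Closure: {ACEFGH}.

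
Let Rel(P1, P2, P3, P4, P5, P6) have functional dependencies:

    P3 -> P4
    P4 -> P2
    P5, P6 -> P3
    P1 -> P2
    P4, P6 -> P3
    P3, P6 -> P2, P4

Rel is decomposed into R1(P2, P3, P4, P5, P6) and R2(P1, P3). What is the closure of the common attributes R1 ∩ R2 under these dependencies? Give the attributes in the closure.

P2, P3, P4

R1 ∩ R2 = {P3}.
P3 → P4 applies, adding P4
P4 → P2 applies, adding P2
Closure: {P2, P3, P4}.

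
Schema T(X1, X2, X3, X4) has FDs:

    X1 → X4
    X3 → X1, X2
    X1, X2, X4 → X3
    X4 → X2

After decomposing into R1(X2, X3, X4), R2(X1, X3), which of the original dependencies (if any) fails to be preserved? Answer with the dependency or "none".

none

X1 → X4: restricted closure across fragments reaches X4.
X3 → X1, X2: restricted closure across fragments reaches X1, X2.
X1, X2, X4 → X3: restricted closure across fragments reaches X3.
X4 → X2 lies within R1.
Every dependency is enforceable on the fragments, so the decomposition is dependency-preserving.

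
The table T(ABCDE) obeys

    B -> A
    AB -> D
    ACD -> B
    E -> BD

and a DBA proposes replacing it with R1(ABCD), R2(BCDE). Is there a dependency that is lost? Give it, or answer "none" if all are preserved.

B → A lies within R1.
AB → D lies within R1.
ACD → B lies within R1.
E → BD lies within R2.
Every dependency is enforceable on the fragments, so the decomposition is dependency-preserving.

none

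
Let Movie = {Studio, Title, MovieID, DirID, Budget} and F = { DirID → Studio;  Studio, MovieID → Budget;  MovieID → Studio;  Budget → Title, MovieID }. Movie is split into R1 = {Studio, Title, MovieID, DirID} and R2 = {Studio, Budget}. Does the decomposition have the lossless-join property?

Common attributes: R1 ∩ R2 = {Studio}.
No dependency enlarges {Studio}, so (Studio)⁺ = {Studio}.
The closure contains neither all of R1 = {Studio, Title, MovieID, DirID} nor all of R2 = {Studio, Budget}, so the common attributes are not a superkey of either fragment. The join is lossy.

No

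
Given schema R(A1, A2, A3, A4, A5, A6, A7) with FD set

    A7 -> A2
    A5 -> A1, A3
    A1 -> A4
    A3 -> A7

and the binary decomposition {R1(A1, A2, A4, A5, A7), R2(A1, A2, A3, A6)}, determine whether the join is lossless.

Common attributes: R1 ∩ R2 = {A1, A2}.
Closure of {A1, A2}: A1 → A4 applies, adding A4. So (A1, A2)⁺ = {A1, A2, A4}.
The closure contains neither all of R1 = {A1, A2, A4, A5, A7} nor all of R2 = {A1, A2, A3, A6}, so the common attributes are not a superkey of either fragment. The join is lossy.

No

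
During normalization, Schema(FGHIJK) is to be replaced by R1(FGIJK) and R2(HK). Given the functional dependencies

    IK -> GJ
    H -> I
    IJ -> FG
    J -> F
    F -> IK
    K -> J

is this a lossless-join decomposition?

Yes

Common attributes: R1 ∩ R2 = {K}.
Closure of {K}: K → J applies, adding J; J → F applies, adding F; F → IK applies, adding I; IK → GJ applies, adding G. So (K)⁺ = {FGIJK}.
This closure contains every attribute of R1, so R1 ∩ R2 → R1. The join is lossless.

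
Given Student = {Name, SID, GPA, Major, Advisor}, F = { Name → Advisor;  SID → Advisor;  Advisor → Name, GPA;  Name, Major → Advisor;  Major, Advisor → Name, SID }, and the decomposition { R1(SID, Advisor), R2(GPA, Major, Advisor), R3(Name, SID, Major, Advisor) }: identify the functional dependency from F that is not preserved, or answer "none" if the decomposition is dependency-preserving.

Name → Advisor lies within R3.
SID → Advisor lies within R1.
Advisor → Name, GPA: restricted closure across fragments reaches Name, GPA.
Name, Major → Advisor lies within R3.
Major, Advisor → Name, SID lies within R3.
Every dependency is enforceable on the fragments, so the decomposition is dependency-preserving.

none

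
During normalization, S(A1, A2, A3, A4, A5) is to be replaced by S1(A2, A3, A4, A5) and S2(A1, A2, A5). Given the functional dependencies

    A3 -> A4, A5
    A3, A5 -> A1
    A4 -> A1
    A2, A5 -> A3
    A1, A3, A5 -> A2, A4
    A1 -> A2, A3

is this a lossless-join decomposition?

Common attributes: S1 ∩ S2 = {A2, A5}.
Closure of {A2, A5}: A2, A5 → A3 applies, adding A3; A3 → A4, A5 applies, adding A4; A3, A5 → A1 applies, adding A1. So (A2, A5)⁺ = {A1, A2, A3, A4, A5}.
This closure contains every attribute of S1, so S1 ∩ S2 → S1. The join is lossless.

Yes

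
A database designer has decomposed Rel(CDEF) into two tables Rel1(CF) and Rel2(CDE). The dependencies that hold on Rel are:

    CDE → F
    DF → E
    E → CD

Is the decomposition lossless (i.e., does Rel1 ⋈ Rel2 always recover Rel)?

Common attributes: Rel1 ∩ Rel2 = {C}.
No dependency enlarges {C}, so (C)⁺ = {C}.
The closure contains neither all of Rel1 = {CF} nor all of Rel2 = {CDE}, so the common attributes are not a superkey of either fragment. The join is lossy.

No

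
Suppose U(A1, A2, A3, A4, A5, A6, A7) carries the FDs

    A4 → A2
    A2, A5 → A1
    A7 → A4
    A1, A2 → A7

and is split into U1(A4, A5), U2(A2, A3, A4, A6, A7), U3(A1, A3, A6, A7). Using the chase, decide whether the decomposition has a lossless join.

Chase test. Columns are A1, A2, A3, A4, A5, A6, A7; row i has aⱼ where attribute j ∈ Ui, else bᵢⱼ.
Initial tableau (one row per fragment):
  row 1: b11 b12 b13 a4 a5 b16 b17
  row 2: b21 a2 a3 a4 b25 a6 a7
  row 3: a1 b32 a3 b34 b35 a6 a7
Rows 1 and 2 agree on A4; apply A4→A2 and equate their A2 entries.
Rows 2 and 3 agree on A7; apply A7→A4 and equate their A4 entries.
Rows 1 and 3 agree on A4; apply A4→A2 and equate their A2 entries.
No row becomes fully distinguished — the join is lossy.

No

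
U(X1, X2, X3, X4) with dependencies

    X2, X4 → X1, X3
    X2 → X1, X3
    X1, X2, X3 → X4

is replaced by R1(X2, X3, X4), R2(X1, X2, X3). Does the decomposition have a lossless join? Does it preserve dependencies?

lossless and dependency-preserving

Lossless test: (X2, X3)⁺ = {X1, X2, X3, X4}, which contains all of one fragment — lossless.
Dependency preservation: X2, X4 → X1, X3; X1, X2, X3 → X4 are not contained in any single fragment, but the restricted closure of each left-hand side across the fragments still reaches the right-hand side; the remaining FDs each lie inside some fragment. All dependencies are preserved.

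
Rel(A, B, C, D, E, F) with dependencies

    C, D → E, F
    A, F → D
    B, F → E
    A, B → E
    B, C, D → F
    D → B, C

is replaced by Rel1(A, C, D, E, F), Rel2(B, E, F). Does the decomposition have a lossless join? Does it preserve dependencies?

lossy and not dependency-preserving

Lossless test: (E, F)⁺ = {E, F}, which is a superkey of neither fragment — lossy.
Dependency preservation: the restricted closure of {A, B} across the fragments never reaches {E}, so A, B → E cannot be enforced without a join — not preserved.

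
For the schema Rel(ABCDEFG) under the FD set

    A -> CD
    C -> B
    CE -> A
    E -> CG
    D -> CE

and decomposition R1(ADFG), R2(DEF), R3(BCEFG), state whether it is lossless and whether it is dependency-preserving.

Lossless test (chase): Rows 2 and 3 agree on E; apply E→CG and equate their CG entries. Rows 1 and 2 agree on D; apply D→CE and equate their CE entries. Rows 1 and 2 agree on C; apply C→B and equate their B entries. Rows 1 and 3 agree on C; apply C→B and equate their B entries. Rows 1 and 2 agree on CE; apply CE→A and equate their A entries. Rows 1 and 3 agree on CE; apply CE→A and equate their A entries. Rows 1 and 3 agree on A; apply A→CD and equate their CD entries. Row 1 is now all distinguished symbols — the join is lossless.
Dependency preservation: A → CD; CE → A; D → CE are not contained in any single fragment, but the restricted closure of each left-hand side across the fragments still reaches the right-hand side; the remaining FDs each lie inside some fragment. All dependencies are preserved.

lossless and dependency-preserving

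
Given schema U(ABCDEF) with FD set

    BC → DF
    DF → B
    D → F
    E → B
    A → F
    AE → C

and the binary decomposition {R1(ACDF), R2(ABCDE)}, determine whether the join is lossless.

Common attributes: R1 ∩ R2 = {ACD}.
Closure of {ACD}: D → F applies, adding F; DF → B applies, adding B. So (ACD)⁺ = {ABCDF}.
This closure contains every attribute of R1, so R1 ∩ R2 → R1. The join is lossless.

Yes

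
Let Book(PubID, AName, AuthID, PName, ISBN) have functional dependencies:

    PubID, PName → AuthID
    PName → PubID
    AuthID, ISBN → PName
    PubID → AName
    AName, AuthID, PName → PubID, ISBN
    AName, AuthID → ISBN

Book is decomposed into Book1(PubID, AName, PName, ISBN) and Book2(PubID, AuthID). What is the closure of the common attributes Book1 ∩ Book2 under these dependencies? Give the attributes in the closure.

PubID, AName

Book1 ∩ Book2 = {PubID}.
PubID → AName applies, adding AName
Closure: {PubID, AName}.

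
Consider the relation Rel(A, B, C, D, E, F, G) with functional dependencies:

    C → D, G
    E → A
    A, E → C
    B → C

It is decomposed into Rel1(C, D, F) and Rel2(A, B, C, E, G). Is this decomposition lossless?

Common attributes: Rel1 ∩ Rel2 = {C}.
Closure of {C}: C → D, G applies, adding D, G. So (C)⁺ = {C, D, G}.
The closure contains neither all of Rel1 = {C, D, F} nor all of Rel2 = {A, B, C, E, G}, so the common attributes are not a superkey of either fragment. The join is lossy.

No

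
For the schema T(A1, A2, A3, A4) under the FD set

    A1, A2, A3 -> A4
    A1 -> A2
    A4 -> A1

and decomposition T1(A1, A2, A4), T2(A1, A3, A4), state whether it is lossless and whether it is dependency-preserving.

Lossless test: (A1, A4)⁺ = {A1, A2, A4}, which contains all of one fragment — lossless.
Dependency preservation: A1, A2, A3 → A4 is not contained in any single fragment, but the restricted closure of its left-hand side across the fragments still reaches the right-hand side; the remaining FDs each lie inside some fragment. All dependencies are preserved.

lossless and dependency-preserving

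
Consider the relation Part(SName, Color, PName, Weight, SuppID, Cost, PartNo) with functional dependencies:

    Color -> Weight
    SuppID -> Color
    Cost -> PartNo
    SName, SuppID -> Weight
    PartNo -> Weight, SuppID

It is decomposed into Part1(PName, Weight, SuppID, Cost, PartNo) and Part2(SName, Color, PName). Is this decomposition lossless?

No

Common attributes: Part1 ∩ Part2 = {PName}.
No dependency enlarges {PName}, so (PName)⁺ = {PName}.
The closure contains neither all of Part1 = {PName, Weight, SuppID, Cost, PartNo} nor all of Part2 = {SName, Color, PName}, so the common attributes are not a superkey of either fragment. The join is lossy.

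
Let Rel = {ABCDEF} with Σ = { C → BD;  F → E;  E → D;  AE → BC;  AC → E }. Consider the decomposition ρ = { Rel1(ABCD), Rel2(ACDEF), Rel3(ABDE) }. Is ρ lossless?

Chase test. Columns are ABCDEF; row i has aⱼ where attribute j ∈ Reli, else bᵢⱼ.
Initial tableau (one row per fragment):
  row 1: a1 a2 a3 a4 b15 b16
  row 2: a1 b22 a3 a4 a5 a6
  row 3: a1 a2 b33 a4 a5 b36
Rows 1 and 2 agree on C; apply C→BD and equate their BD entries.
Rows 2 and 3 agree on AE; apply AE→BC and equate their BC entries.
Rows 1 and 2 agree on AC; apply AC→E and equate their E entries.
Row 2 is now all distinguished symbols — the join is lossless.

Yes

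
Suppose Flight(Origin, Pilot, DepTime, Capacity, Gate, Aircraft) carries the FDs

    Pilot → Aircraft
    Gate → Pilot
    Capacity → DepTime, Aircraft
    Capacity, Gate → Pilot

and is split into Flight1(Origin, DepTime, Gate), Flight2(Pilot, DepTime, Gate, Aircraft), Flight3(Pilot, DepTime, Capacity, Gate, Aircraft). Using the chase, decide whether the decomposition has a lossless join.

No

Chase test. Columns are Origin, Pilot, DepTime, Capacity, Gate, Aircraft; row i has aⱼ where attribute j ∈ Flighti, else bᵢⱼ.
Initial tableau (one row per fragment):
  row 1: a1 b12 a3 b14 a5 b16
  row 2: b21 a2 a3 b24 a5 a6
  row 3: b31 a2 a3 a4 a5 a6
Rows 1 and 2 agree on Gate; apply Gate→Pilot and equate their Pilot entries.
Rows 1 and 2 agree on Pilot; apply Pilot→Aircraft and equate their Aircraft entries.
No row becomes fully distinguished — the join is lossy.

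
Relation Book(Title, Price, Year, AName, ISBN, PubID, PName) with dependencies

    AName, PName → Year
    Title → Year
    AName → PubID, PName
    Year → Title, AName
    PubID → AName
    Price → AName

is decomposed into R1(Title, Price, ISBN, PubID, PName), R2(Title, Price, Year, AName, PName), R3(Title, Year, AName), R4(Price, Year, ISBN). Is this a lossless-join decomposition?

Chase test. Columns are Title, Price, Year, AName, ISBN, PubID, PName; row i has aⱼ where attribute j ∈ Ri, else bᵢⱼ.
Initial tableau (one row per fragment):
  row 1: a1 a2 b13 b14 a5 a6 a7
  row 2: a1 a2 a3 a4 b25 b26 a7
  row 3: a1 b32 a3 a4 b35 b36 b37
  row 4: b41 a2 a3 b44 a5 b46 b47
Rows 1 and 2 agree on Title; apply Title→Year and equate their Year entries.
Rows 2 and 3 agree on AName; apply AName→PubID, PName and equate their PubID, PName entries.
Rows 1 and 2 agree on Year; apply Year→Title, AName and equate their Title, AName entries.
Rows 1 and 4 agree on Year; apply Year→Title, AName and equate their Title, AName entries.
Rows 1 and 2 agree on AName; apply AName→PubID, PName and equate their PubID, PName entries.
Rows 1 and 4 agree on AName; apply AName→PubID, PName and equate their PubID, PName entries.
Row 1 is now all distinguished symbols — the join is lossless.

Yes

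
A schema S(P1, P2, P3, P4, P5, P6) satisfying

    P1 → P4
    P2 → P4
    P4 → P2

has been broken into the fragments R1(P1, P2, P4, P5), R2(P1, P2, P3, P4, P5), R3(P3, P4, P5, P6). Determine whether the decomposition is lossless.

Chase test. Columns are P1, P2, P3, P4, P5, P6; row i has aⱼ where attribute j ∈ Ri, else bᵢⱼ.
Initial tableau (one row per fragment):
  row 1: a1 a2 b13 a4 a5 b16
  row 2: a1 a2 a3 a4 a5 b26
  row 3: b31 b32 a3 a4 a5 a6
Rows 1 and 3 agree on P4; apply P4→P2 and equate their P2 entries.
No row becomes fully distinguished — the join is lossy.

No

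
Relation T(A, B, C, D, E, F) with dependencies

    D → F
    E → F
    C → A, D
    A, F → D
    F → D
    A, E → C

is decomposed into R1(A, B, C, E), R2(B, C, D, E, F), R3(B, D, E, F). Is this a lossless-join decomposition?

Yes

Chase test. Columns are A, B, C, D, E, F; row i has aⱼ where attribute j ∈ Ri, else bᵢⱼ.
Initial tableau (one row per fragment):
  row 1: a1 a2 a3 b14 a5 b16
  row 2: b21 a2 a3 a4 a5 a6
  row 3: b31 a2 b33 a4 a5 a6
Rows 1 and 2 agree on E; apply E→F and equate their F entries.
Rows 1 and 2 agree on C; apply C→A, D and equate their A, D entries.
Row 1 is now all distinguished symbols — the join is lossless.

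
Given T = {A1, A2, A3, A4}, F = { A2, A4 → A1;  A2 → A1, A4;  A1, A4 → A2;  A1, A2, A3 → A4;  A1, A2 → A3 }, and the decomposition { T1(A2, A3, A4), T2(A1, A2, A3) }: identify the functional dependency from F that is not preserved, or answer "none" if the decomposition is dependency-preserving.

Check A1, A4 → A2: no single fragment contains all of {A1, A2, A4}, and the restricted closure of {A1, A4} across the fragments never reaches {A2}.
A2, A4 → A1 is preserved.
A2 → A1, A4 is preserved.
A1, A2, A3 → A4 is preserved.
A1, A2 → A3 is preserved.

A1, A4 → A2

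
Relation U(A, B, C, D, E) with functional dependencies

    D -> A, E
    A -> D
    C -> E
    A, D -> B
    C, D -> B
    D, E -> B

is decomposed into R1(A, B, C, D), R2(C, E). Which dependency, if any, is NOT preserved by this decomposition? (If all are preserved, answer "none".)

Check D → A, E: no single fragment contains all of {A, D, E}, and the restricted closure of {D} across the fragments never reaches {A, E}.
A → D is preserved.
C → E is preserved.
A, D → B is preserved.
C, D → B is preserved.
D, E → B is preserved.

D -> A, E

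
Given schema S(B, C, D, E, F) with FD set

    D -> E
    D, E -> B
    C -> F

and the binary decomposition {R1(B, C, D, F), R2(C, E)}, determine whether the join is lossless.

Common attributes: R1 ∩ R2 = {C}.
Closure of {C}: C → F applies, adding F. So (C)⁺ = {C, F}.
The closure contains neither all of R1 = {B, C, D, F} nor all of R2 = {C, E}, so the common attributes are not a superkey of either fragment. The join is lossy.

No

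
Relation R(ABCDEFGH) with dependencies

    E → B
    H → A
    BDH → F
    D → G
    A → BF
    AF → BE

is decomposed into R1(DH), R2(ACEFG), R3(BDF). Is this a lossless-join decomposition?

Chase test. Columns are ABCDEFGH; row i has aⱼ where attribute j ∈ Ri, else bᵢⱼ.
Initial tableau (one row per fragment):
  row 1: b11 b12 b13 a4 b15 b16 b17 a8
  row 2: a1 b22 a3 b24 a5 a6 a7 b28
  row 3: b31 a2 b33 a4 b35 a6 b37 b38
Rows 1 and 3 agree on D; apply D→G and equate their G entries.
No row becomes fully distinguished — the join is lossy.

No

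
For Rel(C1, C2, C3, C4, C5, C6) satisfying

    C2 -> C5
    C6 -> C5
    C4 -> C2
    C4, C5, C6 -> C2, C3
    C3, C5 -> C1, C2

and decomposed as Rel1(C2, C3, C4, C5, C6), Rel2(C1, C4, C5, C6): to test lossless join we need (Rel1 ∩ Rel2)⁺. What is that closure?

Rel1 ∩ Rel2 = {C4, C5, C6}.
C4 → C2 applies, adding C2
C4, C5, C6 → C2, C3 applies, adding C3
C3, C5 → C1, C2 applies, adding C1
Closure: {C1, C2, C3, C4, C5, C6}.

C1, C2, C3, C4, C5, C6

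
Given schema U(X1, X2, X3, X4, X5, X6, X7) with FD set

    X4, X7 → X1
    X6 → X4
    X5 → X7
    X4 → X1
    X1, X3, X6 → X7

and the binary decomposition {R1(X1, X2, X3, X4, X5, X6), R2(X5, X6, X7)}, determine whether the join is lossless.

Common attributes: R1 ∩ R2 = {X5, X6}.
Closure of {X5, X6}: X6 → X4 applies, adding X4; X5 → X7 applies, adding X7; X4 → X1 applies, adding X1. So (X5, X6)⁺ = {X1, X4, X5, X6, X7}.
This closure contains every attribute of R2, so R1 ∩ R2 → R2. The join is lossless.

Yes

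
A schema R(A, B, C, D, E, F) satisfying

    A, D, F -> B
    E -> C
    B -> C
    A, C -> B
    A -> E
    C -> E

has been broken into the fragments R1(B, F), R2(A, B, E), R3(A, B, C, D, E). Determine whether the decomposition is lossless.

Chase test. Columns are A, B, C, D, E, F; row i has aⱼ where attribute j ∈ Ri, else bᵢⱼ.
Initial tableau (one row per fragment):
  row 1: b11 a2 b13 b14 b15 a6
  row 2: a1 a2 b23 b24 a5 b26
  row 3: a1 a2 a3 a4 a5 b36
Rows 2 and 3 agree on E; apply E→C and equate their C entries.
Rows 1 and 2 agree on B; apply B→C and equate their C entries.
Rows 1 and 2 agree on C; apply C→E and equate their E entries.
No row becomes fully distinguished — the join is lossy.

No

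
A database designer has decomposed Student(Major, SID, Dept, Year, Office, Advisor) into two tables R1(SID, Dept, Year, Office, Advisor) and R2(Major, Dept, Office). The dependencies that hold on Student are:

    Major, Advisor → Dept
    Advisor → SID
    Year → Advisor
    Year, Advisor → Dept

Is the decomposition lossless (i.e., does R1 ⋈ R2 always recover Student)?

Common attributes: R1 ∩ R2 = {Dept, Office}.
No dependency enlarges {Dept, Office}, so (Dept, Office)⁺ = {Dept, Office}.
The closure contains neither all of R1 = {SID, Dept, Year, Office, Advisor} nor all of R2 = {Major, Dept, Office}, so the common attributes are not a superkey of either fragment. The join is lossy.

No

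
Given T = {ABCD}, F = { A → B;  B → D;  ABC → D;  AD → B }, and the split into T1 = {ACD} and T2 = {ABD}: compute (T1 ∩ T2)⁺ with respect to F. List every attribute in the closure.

T1 ∩ T2 = {AD}.
A → B applies, adding B
Closure: {ABD}.

ABD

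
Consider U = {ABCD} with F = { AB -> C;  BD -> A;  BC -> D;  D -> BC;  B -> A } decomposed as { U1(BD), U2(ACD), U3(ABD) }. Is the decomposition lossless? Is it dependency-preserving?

Lossless test (chase): Rows 1 and 3 agree on BD; apply BD→A and equate their A entries. Rows 1 and 2 agree on D; apply D→BC and equate their BC entries. Rows 1 and 3 agree on D; apply D→BC and equate their BC entries. Row 1 is now all distinguished symbols — the join is lossless.
Dependency preservation: AB → C; BC → D; D → BC are not contained in any single fragment, but the restricted closure of each left-hand side across the fragments still reaches the right-hand side; the remaining FDs each lie inside some fragment. All dependencies are preserved.

lossless and dependency-preserving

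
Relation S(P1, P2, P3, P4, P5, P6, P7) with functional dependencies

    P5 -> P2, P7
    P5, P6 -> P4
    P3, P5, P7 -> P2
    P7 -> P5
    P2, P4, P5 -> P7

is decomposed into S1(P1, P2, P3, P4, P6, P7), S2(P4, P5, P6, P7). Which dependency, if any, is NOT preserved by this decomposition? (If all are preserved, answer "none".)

P5 → P2, P7: restricted closure across fragments reaches P2, P7.
P5, P6 → P4 lies within S2.
P3, P5, P7 → P2: restricted closure across fragments reaches P2.
P7 → P5 lies within S2.
P2, P4, P5 → P7: restricted closure across fragments reaches P7.
Every dependency is enforceable on the fragments, so the decomposition is dependency-preserving.

none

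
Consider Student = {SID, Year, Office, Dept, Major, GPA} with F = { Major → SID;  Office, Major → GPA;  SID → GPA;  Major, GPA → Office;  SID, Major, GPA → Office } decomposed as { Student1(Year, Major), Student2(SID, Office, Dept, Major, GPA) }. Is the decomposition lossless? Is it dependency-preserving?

Lossless test: (Major)⁺ = {SID, Office, Major, GPA}, which is a superkey of neither fragment — lossy.
Dependency preservation: every FD's attributes lie within a single fragment, so each can be enforced locally — preserved.

lossy but dependency-preserving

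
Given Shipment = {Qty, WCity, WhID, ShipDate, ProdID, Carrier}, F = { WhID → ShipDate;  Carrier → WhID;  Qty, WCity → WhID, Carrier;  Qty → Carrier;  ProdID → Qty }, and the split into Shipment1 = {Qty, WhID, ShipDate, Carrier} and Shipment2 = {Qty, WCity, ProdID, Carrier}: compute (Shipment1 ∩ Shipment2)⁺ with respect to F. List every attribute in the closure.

Qty, WhID, ShipDate, Carrier

Shipment1 ∩ Shipment2 = {Qty, Carrier}.
Carrier → WhID applies, adding WhID
WhID → ShipDate applies, adding ShipDate
Closure: {Qty, WhID, ShipDate, Carrier}.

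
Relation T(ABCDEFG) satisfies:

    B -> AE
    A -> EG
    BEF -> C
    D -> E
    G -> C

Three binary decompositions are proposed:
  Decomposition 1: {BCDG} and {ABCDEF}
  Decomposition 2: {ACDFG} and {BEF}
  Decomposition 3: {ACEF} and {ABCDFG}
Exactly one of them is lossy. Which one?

Decomposition 2

Decomposition 1: common = {BCD}, closure = {ABCDEG} → lossless.
Decomposition 2: common = {F}, closure = {F} → lossy.
Decomposition 3: common = {ACF}, closure = {ACEFG} → lossless.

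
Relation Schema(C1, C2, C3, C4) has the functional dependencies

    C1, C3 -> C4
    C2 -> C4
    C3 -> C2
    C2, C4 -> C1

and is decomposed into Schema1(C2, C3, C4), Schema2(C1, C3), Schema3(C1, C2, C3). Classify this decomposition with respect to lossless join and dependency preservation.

lossless and dependency-preserving

Lossless test (chase): Rows 2 and 3 agree on C1, C3; apply C1, C3→C4 and equate their C4 entries. Rows 1 and 3 agree on C2; apply C2→C4 and equate their C4 entries. Rows 1 and 2 agree on C3; apply C3→C2 and equate their C2 entries. Rows 1 and 2 agree on C2, C4; apply C2, C4→C1 and equate their C1 entries. Row 1 is now all distinguished symbols — the join is lossless.
Dependency preservation: C1, C3 → C4; C2, C4 → C1 are not contained in any single fragment, but the restricted closure of each left-hand side across the fragments still reaches the right-hand side; the remaining FDs each lie inside some fragment. All dependencies are preserved.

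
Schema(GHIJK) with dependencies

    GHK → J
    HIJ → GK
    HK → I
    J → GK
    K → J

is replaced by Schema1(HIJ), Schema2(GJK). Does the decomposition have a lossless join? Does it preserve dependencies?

Lossless test: (J)⁺ = {GJK}, which contains all of one fragment — lossless.
Dependency preservation: GHK → J; HIJ → GK; HK → I are not contained in any single fragment, but the restricted closure of each left-hand side across the fragments still reaches the right-hand side; the remaining FDs each lie inside some fragment. All dependencies are preserved.

lossless and dependency-preserving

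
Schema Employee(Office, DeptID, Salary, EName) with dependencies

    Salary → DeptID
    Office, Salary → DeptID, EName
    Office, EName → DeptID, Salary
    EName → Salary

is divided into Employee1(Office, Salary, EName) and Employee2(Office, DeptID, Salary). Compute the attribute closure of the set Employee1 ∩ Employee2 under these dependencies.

Office, DeptID, Salary, EName

Employee1 ∩ Employee2 = {Office, Salary}.
Salary → DeptID applies, adding DeptID
Office, Salary → DeptID, EName applies, adding EName
Closure: {Office, DeptID, Salary, EName}.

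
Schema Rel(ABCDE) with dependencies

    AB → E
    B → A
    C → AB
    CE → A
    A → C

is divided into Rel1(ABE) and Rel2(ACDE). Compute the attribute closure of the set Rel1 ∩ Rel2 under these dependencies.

Rel1 ∩ Rel2 = {AE}.
A → C applies, adding C
C → AB applies, adding B
Closure: {ABCE}.

ABCE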